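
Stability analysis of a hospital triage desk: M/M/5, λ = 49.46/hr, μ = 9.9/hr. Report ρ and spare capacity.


Total capacity cμ = 5·9.9 = 49.50/hr
ρ = λ/(cμ) = 49.46/49.50 = 0.9992
Stable ⇔ ρ < 1: YES
Spare capacity = cμ − λ = 49.50 − 49.46 = 0.04/hr

Final: ρ = 0.9992; stable; margin = 0.04/hr


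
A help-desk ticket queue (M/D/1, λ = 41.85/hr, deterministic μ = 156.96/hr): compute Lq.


ρ = 41.85/156.96 = 0.2666
M/D/1: Lq = ρ²/(2(1−ρ)) = 0.07109/(2·0.7334) = 0.04847

Final: 0.04847


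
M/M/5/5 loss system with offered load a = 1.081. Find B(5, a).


B(c,a) = (a^c/c!) / Σ_{k=0}^{c} a^k/k!
a^5/5! = 0.012301
Σ terms (k=0..5): 1.00000 + 1.08100 + 0.58428 + 0.21054 + 0.05690 + 0.01230 = 2.945015
B = 0.012301/2.945015 = 0.004177

Final: 0.004177


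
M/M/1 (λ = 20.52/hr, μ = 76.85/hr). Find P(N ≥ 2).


ρ = 20.52/76.85 = 0.2670
P(N ≥ n) = ρ^n = 0.2670^2 = 0.071296

Final: 0.071296


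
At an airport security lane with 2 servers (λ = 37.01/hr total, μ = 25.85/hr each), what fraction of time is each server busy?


ρ = λ/(cμ) = 37.01/(2·25.85) = 37.01/51.70 = 0.7159

Final: 0.7159


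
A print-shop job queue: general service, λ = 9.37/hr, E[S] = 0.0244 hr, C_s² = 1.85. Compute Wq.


ρ = λ·E[S] = 9.37·0.0244 = 0.2286
E[S²] = E[S]²(1+C_s²) = 0.0244²·(1+1.85) = 0.001697
Wq = λ·E[S²]/(2(1−ρ)) = 9.37·0.001697/(2·0.7714) = 0.01031 hr

Final: 0.01031 hr


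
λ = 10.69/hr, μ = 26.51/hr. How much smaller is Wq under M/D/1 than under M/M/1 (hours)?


ρ = 10.69/26.51 = 0.4032
Wq(M/M/1) = ρ/(μ−λ) = 0.4032/15.82 = 0.02549 hr
Wq(M/D/1) = ρ/(2(μ−λ)) = 0.01274 hr
Savings = 0.02549 − 0.01274 = 0.01274 hr

Final: 0.01274 hr


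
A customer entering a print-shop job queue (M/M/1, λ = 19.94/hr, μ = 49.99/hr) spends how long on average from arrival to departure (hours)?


W = 1/(μ−λ) = 1/(49.99 − 19.94) = 1/30.05 = 0.03328 hr

Final: 0.03328 hr


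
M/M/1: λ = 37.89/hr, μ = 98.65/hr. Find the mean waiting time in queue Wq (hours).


ρ = 37.89/98.65 = 0.3841
Wq = ρ/(μ−λ) = 0.3841/(98.65 − 37.89) = 0.3841/60.76 = 0.006321 hr

Final: 0.006321 hr


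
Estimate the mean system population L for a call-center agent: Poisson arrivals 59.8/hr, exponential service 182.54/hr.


ρ = λ/μ = 59.8/182.54 = 0.3276
L = ρ/(1−ρ) = 0.3276/(1 − 0.3276) = 0.3276/0.6724 = 0.4872

Final: 0.4872


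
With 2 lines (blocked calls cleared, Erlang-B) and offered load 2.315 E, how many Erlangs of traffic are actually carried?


B(2,2.315) = 0.447003 (Erlang-B)
Carried load = a(1 − B) = 2.315·(1 − 0.447003) = 2.315·0.552997 = 1.2802 E

Final: 1.2802 Erlangs


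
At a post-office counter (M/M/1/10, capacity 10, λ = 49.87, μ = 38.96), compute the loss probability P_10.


ρ = λ/μ = 49.87/38.96 = 1.2800
P_K = (1−ρ)ρ^K/(1−ρ^(K+1)) = (-0.2800·11.808757)/(1 − 15.115573)
= -3.306816/-14.115573 = 0.234267

Final: 0.234267


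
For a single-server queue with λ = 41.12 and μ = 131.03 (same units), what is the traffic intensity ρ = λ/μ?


ρ = λ/μ = 41.12/131.03 = 0.3138

Final: 0.3138


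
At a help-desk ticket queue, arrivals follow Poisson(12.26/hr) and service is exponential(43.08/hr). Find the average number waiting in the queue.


ρ = 12.26/43.08 = 0.2846
Lq = ρ²/(1−ρ) = 0.08099/0.7154 = 0.1132

Final: 0.1132


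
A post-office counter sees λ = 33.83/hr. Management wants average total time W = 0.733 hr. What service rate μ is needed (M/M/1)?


W = 1/(μ−λ) ⇒ μ − λ = 1/W = 1/0.733 = 1.3643
μ = λ + 1/W = 33.83 + 1.3643 = 35.1943 per hr

Final: 35.1943 /hr


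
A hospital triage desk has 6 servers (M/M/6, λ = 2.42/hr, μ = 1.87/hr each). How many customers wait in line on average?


a = λ/μ = 1.2941; ρ = a/6 = 0.2157
P₀ = 0.274113
Lq = P₀·a^c·ρ / (c!·(1−ρ)²) = 0.274113·4.69724·0.2157/(720·0.61515)
= 0.0006270

Final: 0.0006270


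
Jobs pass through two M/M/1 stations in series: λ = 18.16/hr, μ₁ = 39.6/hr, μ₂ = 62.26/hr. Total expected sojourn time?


Each node sees arrival rate λ = 18.16/hr (tandem ⇒ throughput preserved).
W₁ = 1/(μ₁−λ) = 1/(39.6−18.16) = 0.04664 hr
W₂ = 1/(μ₂−λ) = 1/(62.26−18.16) = 0.02268 hr
W_total = W₁ + W₂ = 0.04664 + 0.02268 = 0.06932 hr

Final: 0.06932 hr


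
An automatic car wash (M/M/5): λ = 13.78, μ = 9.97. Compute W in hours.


a = 1.3821; ρ = 0.2764; P₀ = 0.250783
Lq = P₀·a^c·ρ/(c!(1−ρ)²) = 0.005566
Wq = Lq/λ = 0.005566/13.78 = 0.0004039 hr
W = Wq + 1/μ = 0.0004039 + 0.10030 = 0.10070 hr

Final: 0.10070 hr


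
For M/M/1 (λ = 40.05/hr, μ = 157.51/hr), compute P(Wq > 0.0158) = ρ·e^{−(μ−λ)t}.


ρ = 40.05/157.51 = 0.2543
P(Wq > t) = ρ·e^{−(μ−λ)t} = 0.2543·e^{−1.8559}
= 0.2543·0.156317 = 0.039747

Final: 0.039747


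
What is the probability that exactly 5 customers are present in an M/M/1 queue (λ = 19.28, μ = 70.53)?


ρ = 19.28/70.53 = 0.2734
P_n = (1−ρ)·ρ^n = (1 − 0.2734)·0.2734^5 = 0.7266·0.001526 = 0.001109

Final: 0.001109


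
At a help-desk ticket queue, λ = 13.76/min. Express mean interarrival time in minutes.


Mean interarrival time = 1/λ = 1/13.76 minute = 0.07267 minute
In minutes: 0.07267 × 1 = 0.07267 min

Final: 0.07267 min


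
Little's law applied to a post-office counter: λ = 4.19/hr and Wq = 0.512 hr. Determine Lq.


Lq = λWq = 4.19·0.512 = 2.1453

Final: 2.1453


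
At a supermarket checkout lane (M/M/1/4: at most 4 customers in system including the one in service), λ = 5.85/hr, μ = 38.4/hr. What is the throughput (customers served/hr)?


ρ = 0.1523; P_K = (1−ρ)ρ^4/(1−ρ^5) = 0.0004566
λ_eff = λ(1 − P_K) = 5.85·(1 − 0.0004566) = 5.85·0.999543 = 5.8473 /hr

Final: 5.8473 /hr


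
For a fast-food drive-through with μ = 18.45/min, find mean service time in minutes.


Mean service time = 1/μ = 1/18.45 minute = 0.05420 minute
In minutes: 0.05420 × 1 = 0.05420 min

Final: 0.05420 min


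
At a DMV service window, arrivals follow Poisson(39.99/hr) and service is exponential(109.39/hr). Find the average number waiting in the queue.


ρ = 39.99/109.39 = 0.3656
Lq = ρ²/(1−ρ) = 0.1336/0.6344 = 0.2107

Final: 0.2107


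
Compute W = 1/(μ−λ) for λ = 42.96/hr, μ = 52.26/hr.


W = 1/(μ−λ) = 1/(52.26 − 42.96) = 1/9.30 = 0.1075 hr

Final: 0.1075 hr


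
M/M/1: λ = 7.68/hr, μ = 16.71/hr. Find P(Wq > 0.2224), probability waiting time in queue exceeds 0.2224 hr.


ρ = 7.68/16.71 = 0.4596
P(Wq > t) = ρ·e^{−(μ−λ)t} = 0.4596·e^{−2.0083}
= 0.4596·0.134220 = 0.061688

Final: 0.061688


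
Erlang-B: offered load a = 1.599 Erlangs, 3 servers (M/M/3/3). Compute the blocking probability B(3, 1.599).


B(c,a) = (a^c/c!) / Σ_{k=0}^{c} a^k/k!
a^3/3! = 0.681387
Σ terms (k=0..3): 1.00000 + 1.59900 + 1.27840 + 0.68139 = 4.558788
B = 0.681387/4.558788 = 0.149467

Final: 0.149467


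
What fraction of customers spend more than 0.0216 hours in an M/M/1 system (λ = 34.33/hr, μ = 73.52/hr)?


W ~ Exponential(μ−λ) for M/M/1.
μ − λ = 73.52 − 34.33 = 39.1900
P(W > t) = e^{−(μ−λ)t} = e^{−0.8465} = 0.428912

Final: 0.428912


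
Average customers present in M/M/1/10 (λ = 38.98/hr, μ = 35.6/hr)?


ρ = 38.98/35.6 = 1.0949
L = ρ[1 − (K+1)ρ^K + Kρ^(K+1)] / [(1−ρ)(1−ρ^(K+1))]
Numerator: 1.0949·(1 − 11·2.476956 + 10·2.712128) = 0.957814
Denominator: (-0.09494)·(-1.712128) = 0.162556
L = 0.957814/0.162556 = 5.8922

Final: 5.8922


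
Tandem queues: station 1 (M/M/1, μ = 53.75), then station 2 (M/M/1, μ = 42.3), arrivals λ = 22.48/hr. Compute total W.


Each node sees arrival rate λ = 22.48/hr (tandem ⇒ throughput preserved).
W₁ = 1/(μ₁−λ) = 1/(53.75−22.48) = 0.03198 hr
W₂ = 1/(μ₂−λ) = 1/(42.3−22.48) = 0.05045 hr
W_total = W₁ + W₂ = 0.03198 + 0.05045 = 0.08243 hr

Final: 0.08243 hr


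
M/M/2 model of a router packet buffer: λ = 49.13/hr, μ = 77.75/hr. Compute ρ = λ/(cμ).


ρ = λ/(cμ) = 49.13/(2·77.75) = 49.13/155.50 = 0.3159

Final: 0.3159


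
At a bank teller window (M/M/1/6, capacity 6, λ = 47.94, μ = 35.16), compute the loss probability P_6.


ρ = λ/μ = 47.94/35.16 = 1.3635
P_K = (1−ρ)ρ^K/(1−ρ^(K+1)) = (-0.3635·6.425323)/(1 − 8.760808)
= -2.335484/-7.760808 = 0.300933

Final: 0.300933


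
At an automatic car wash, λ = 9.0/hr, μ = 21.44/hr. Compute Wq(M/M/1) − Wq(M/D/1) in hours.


ρ = 9.0/21.44 = 0.4198
Wq(M/M/1) = ρ/(μ−λ) = 0.4198/12.44 = 0.03374 hr
Wq(M/D/1) = ρ/(2(μ−λ)) = 0.01687 hr
Savings = 0.03374 − 0.01687 = 0.01687 hr

Final: 0.01687 hr


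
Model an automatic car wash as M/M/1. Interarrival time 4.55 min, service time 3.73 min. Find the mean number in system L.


λ = 60/4.55 = 13.1868 /hr
μ = 60/3.73 = 16.0858 /hr
ρ = λ/μ = 13.1868/16.0858 = 0.8198
L = ρ/(1−ρ) = 0.8198/0.1802 = 4.5488

Final: 4.5488


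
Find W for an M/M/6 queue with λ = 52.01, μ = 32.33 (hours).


a = 1.6087; ρ = 0.2681; P₀ = 0.200066
Lq = P₀·a^c·ρ/(c!(1−ρ)²) = 0.002411
Wq = Lq/λ = 0.002411/52.01 = 0.00004635 hr
W = Wq + 1/μ = 0.00004635 + 0.03093 = 0.03098 hr

Final: 0.03098 hr


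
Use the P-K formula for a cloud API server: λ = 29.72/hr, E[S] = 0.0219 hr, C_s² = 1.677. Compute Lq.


ρ = λ·E[S] = 29.72·0.0219 = 0.6509
Lq = ρ²(1+C_s²)/(2(1−ρ)) = 0.4236·(1+1.677)/(2·0.3491)
= 0.4236·2.6770/0.6983 = 1.62411

Final: 1.62411


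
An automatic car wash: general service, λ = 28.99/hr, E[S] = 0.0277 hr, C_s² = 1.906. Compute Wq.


ρ = λ·E[S] = 28.99·0.0277 = 0.8030
E[S²] = E[S]²(1+C_s²) = 0.0277²·(1+1.906) = 0.002230
Wq = λ·E[S²]/(2(1−ρ)) = 28.99·0.002230/(2·0.1970) = 0.16408 hr

Final: 0.16408 hr


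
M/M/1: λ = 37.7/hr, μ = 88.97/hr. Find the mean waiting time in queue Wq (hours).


ρ = 37.7/88.97 = 0.4237
Wq = ρ/(μ−λ) = 0.4237/(88.97 − 37.7) = 0.4237/51.27 = 0.008265 hr

Final: 0.008265 hr


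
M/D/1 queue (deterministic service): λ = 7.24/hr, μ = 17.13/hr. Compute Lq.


ρ = 7.24/17.13 = 0.4227
M/D/1: Lq = ρ²/(2(1−ρ)) = 0.1786/(2·0.5773) = 0.15470

Final: 0.15470


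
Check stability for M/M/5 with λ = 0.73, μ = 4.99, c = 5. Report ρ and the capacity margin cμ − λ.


Total capacity cμ = 5·4.99 = 24.95/hr
ρ = λ/(cμ) = 0.73/24.95 = 0.02926
Stable ⇔ ρ < 1: YES
Spare capacity = cμ − λ = 24.95 − 0.73 = 24.22/hr

Final: ρ = 0.02926; stable; margin = 24.22/hr


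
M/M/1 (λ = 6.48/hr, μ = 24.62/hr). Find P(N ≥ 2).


ρ = 6.48/24.62 = 0.2632
P(N ≥ n) = ρ^n = 0.2632^2 = 0.069275

Final: 0.069275


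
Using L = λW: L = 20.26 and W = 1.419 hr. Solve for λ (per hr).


λ = L/W = 20.26/1.419 = 14.2777 /hr

Final: 14.2777 /hr


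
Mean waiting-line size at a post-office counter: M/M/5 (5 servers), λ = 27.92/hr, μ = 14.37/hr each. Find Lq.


a = λ/μ = 1.9429; ρ = a/5 = 0.3886
P₀ = 0.142368
Lq = P₀·a^c·ρ / (c!·(1−ρ)²) = 0.142368·27.68810·0.3886/(120·0.37383)
= 0.03415

Final: 0.03415


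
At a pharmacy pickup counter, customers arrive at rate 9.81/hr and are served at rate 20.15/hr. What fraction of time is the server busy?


ρ = λ/μ = 9.81/20.15 = 0.4868

Final: 0.4868


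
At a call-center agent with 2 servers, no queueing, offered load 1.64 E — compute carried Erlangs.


B(2,1.64) = 0.337482 (Erlang-B)
Carried load = a(1 − B) = 1.64·(1 − 0.337482) = 1.64·0.662518 = 1.0865 E

Final: 1.0865 Erlangs


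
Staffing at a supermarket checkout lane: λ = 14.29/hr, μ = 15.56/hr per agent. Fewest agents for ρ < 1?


Stability requires cμ > λ ⇔ c > λ/μ.
λ/μ = 14.29/15.56 = 0.9184
Minimum integer c = ⌊0.9184⌋ + 1 = 1
Check: 1·15.56 = 15.56 > 14.29, while 0·15.56 = 0.00 ≤ 14.29

Final: 1 servers


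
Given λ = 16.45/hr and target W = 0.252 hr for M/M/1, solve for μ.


W = 1/(μ−λ) ⇒ μ − λ = 1/W = 1/0.252 = 3.9683
μ = λ + 1/W = 16.45 + 3.9683 = 20.4183 per hr

Final: 20.4183 /hr


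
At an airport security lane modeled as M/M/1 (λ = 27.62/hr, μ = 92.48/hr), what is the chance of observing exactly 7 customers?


ρ = 27.62/92.48 = 0.2987
P_n = (1−ρ)·ρ^n = (1 − 0.2987)·0.2987^7 = 0.7013·0.0002119 = 0.0001486

Final: 0.0001486


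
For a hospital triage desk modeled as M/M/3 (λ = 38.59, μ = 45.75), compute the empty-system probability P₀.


a = λ/μ = 38.59/45.75 = 0.8435; ρ = a/c = 0.2812
Σ_{k=0}^{2} a^k/k! (terms k=0..2) = 1.00000 + 0.84350 + 0.35574 = 2.19924
Tail: a^3/(3!(1−ρ)) = 0.60014/(6·0.7188) = 0.13915
P₀ = 1/(2.19924 + 0.13915) = 1/2.33839 = 0.427645

Final: 0.427645


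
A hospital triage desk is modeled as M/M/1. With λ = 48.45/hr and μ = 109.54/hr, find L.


ρ = λ/μ = 48.45/109.54 = 0.4423
L = ρ/(1−ρ) = 0.4423/(1 − 0.4423) = 0.4423/0.5577 = 0.7931

Final: 0.7931


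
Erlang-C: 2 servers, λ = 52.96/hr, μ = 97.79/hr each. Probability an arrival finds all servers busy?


a = λ/μ = 0.5416; ρ = a/2 = 0.2708
P₀ = 0.573831 (from M/M/c formula)
C(c,a) = [a^c/(c!(1−ρ))]·P₀ = [0.29330/(2·0.7292)]·0.573831
= 0.20110·0.573831 = 0.115400

Final: 0.115400


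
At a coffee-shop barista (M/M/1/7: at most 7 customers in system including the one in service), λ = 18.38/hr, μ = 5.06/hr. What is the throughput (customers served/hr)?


ρ = 3.6324; P_K = (1−ρ)ρ^7/(1−ρ^8) = 0.724725
λ_eff = λ(1 − P_K) = 18.38·(1 − 0.724725) = 18.38·0.275275 = 5.0596 /hr

Final: 5.0596 /hr


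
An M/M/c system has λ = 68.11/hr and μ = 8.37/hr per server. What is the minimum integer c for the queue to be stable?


Stability requires cμ > λ ⇔ c > λ/μ.
λ/μ = 68.11/8.37 = 8.1374
Minimum integer c = ⌊8.1374⌋ + 1 = 9
Check: 9·8.37 = 75.33 > 68.11, while 8·8.37 = 66.96 ≤ 68.11

Final: 9 servers


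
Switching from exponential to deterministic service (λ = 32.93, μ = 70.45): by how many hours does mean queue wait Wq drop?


ρ = 32.93/70.45 = 0.4674
Wq(M/M/1) = ρ/(μ−λ) = 0.4674/37.52 = 0.01246 hr
Wq(M/D/1) = ρ/(2(μ−λ)) = 0.006229 hr
Savings = 0.01246 − 0.006229 = 0.006229 hr

Final: 0.006229 hr


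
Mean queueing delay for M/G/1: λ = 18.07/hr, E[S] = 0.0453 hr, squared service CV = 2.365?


ρ = λ·E[S] = 18.07·0.0453 = 0.8186
E[S²] = E[S]²(1+C_s²) = 0.0453²·(1+2.365) = 0.006905
Wq = λ·E[S²]/(2(1−ρ)) = 18.07·0.006905/(2·0.1814) = 0.34388 hr

Final: 0.34388 hr


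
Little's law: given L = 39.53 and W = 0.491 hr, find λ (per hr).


λ = L/W = 39.53/0.491 = 80.5092 /hr

Final: 80.5092 /hr


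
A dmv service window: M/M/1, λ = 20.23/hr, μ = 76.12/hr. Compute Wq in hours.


ρ = 20.23/76.12 = 0.2658
Wq = ρ/(μ−λ) = 0.2658/(76.12 − 20.23) = 0.2658/55.89 = 0.004755 hr

Final: 0.004755 hr


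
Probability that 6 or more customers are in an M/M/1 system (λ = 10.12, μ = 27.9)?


ρ = 10.12/27.9 = 0.3627
P(N ≥ n) = ρ^n = 0.3627^6 = 0.002277

Final: 0.002277


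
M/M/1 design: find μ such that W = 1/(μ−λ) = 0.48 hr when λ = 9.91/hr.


W = 1/(μ−λ) ⇒ μ − λ = 1/W = 1/0.48 = 2.0833
μ = λ + 1/W = 9.91 + 2.0833 = 11.9933 per hr

Final: 11.9933 /hr


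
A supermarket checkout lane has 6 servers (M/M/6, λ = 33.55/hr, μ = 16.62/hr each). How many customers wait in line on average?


a = λ/μ = 2.0187; ρ = a/6 = 0.3364
P₀ = 0.132627
Lq = P₀·a^c·ρ / (c!·(1−ρ)²) = 0.132627·67.66577·0.3364/(720·0.44031)
= 0.009524

Final: 0.009524


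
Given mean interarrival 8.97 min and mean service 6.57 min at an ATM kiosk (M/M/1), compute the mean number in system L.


λ = 60/8.97 = 6.6890 /hr
μ = 60/6.57 = 9.1324 /hr
ρ = λ/μ = 6.6890/9.1324 = 0.7324
L = ρ/(1−ρ) = 0.7324/0.2676 = 2.7375

Final: 2.7375


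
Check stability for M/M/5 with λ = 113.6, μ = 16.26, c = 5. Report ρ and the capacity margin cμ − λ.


Total capacity cμ = 5·16.26 = 81.30/hr
ρ = λ/(cμ) = 113.6/81.30 = 1.3973
Stable ⇔ ρ < 1: NO
Spare capacity = cμ − λ = 81.30 − 113.6 = -32.30/hr

Final: ρ = 1.3973; unstable; margin = -32.30/hr


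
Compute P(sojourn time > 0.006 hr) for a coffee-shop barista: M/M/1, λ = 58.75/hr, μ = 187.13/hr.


W ~ Exponential(μ−λ) for M/M/1.
μ − λ = 187.13 − 58.75 = 128.3800
P(W > t) = e^{−(μ−λ)t} = e^{−0.7703} = 0.462883

Final: 0.462883


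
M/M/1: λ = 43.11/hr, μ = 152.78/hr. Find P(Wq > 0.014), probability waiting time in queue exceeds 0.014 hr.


ρ = 43.11/152.78 = 0.2822
P(Wq > t) = ρ·e^{−(μ−λ)t} = 0.2822·e^{−1.5354}
= 0.2822·0.215374 = 0.060772

Final: 0.060772


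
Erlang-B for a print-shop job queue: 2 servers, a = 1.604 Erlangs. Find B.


B(c,a) = (a^c/c!) / Σ_{k=0}^{c} a^k/k!
a^2/2! = 1.286408
Σ terms (k=0..2): 1.00000 + 1.60400 + 1.28641 = 3.890408
B = 1.286408/3.890408 = 0.330661

Final: 0.330661


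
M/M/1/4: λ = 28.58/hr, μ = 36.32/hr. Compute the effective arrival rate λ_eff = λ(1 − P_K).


ρ = 0.7869; P_K = (1−ρ)ρ^4/(1−ρ^5) = 0.117010
λ_eff = λ(1 − P_K) = 28.58·(1 − 0.117010) = 28.58·0.882990 = 25.2359 /hr

Final: 25.2359 /hr


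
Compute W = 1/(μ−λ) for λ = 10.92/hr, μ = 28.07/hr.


W = 1/(μ−λ) = 1/(28.07 − 10.92) = 1/17.15 = 0.05831 hr

Final: 0.05831 hr


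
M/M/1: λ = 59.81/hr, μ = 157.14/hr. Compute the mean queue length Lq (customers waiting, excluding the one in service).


ρ = 59.81/157.14 = 0.3806
Lq = ρ²/(1−ρ) = 0.1449/0.6194 = 0.2339

Final: 0.2339


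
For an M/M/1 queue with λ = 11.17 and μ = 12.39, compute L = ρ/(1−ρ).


ρ = λ/μ = 11.17/12.39 = 0.9015
L = ρ/(1−ρ) = 0.9015/(1 − 0.9015) = 0.9015/0.09847 = 9.1557

Final: 9.1557


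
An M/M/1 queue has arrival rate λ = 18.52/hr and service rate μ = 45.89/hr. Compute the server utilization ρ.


ρ = λ/μ = 18.52/45.89 = 0.4036

Final: 0.4036


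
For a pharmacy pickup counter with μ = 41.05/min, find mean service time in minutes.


Mean service time = 1/μ = 1/41.05 minute = 0.02436 minute
In minutes: 0.02436 × 1 = 0.02436 min

Final: 0.02436 min


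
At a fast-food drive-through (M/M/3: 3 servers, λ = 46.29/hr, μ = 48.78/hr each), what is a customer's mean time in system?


a = 0.9490; ρ = 0.3163; P₀ = 0.383504
Lq = P₀·a^c·ρ/(c!(1−ρ)²) = 0.03696
Wq = Lq/λ = 0.03696/46.29 = 0.0007985 hr
W = Wq + 1/μ = 0.0007985 + 0.02050 = 0.02130 hr

Final: 0.02130 hr


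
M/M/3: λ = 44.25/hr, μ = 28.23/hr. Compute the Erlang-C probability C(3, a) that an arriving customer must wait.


a = λ/μ = 1.5675; ρ = a/3 = 0.5225
P₀ = 0.194544 (from M/M/c formula)
C(c,a) = [a^c/(c!(1−ρ))]·P₀ = [3.85130/(6·0.4775)]·0.194544
= 1.34424·0.194544 = 0.261514

Final: 0.261514


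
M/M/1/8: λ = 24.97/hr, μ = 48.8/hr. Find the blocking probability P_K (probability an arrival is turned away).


ρ = λ/μ = 24.97/48.8 = 0.5117
P_K = (1−ρ)ρ^K/(1−ρ^(K+1)) = (0.4883·0.004699)/(1 − 0.002404)
= 0.002295/0.997596 = 0.002300

Final: 0.002300


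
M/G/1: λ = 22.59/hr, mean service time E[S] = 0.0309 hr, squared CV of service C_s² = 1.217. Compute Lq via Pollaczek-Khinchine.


ρ = λ·E[S] = 22.59·0.0309 = 0.6980
Lq = ρ²(1+C_s²)/(2(1−ρ)) = 0.4872·(1+1.217)/(2·0.3020)
= 0.4872·2.2170/0.6039 = 1.78864

Final: 1.78864


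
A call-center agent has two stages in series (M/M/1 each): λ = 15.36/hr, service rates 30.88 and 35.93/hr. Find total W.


Each node sees arrival rate λ = 15.36/hr (tandem ⇒ throughput preserved).
W₁ = 1/(μ₁−λ) = 1/(30.88−15.36) = 0.06443 hr
W₂ = 1/(μ₂−λ) = 1/(35.93−15.36) = 0.04861 hr
W_total = W₁ + W₂ = 0.06443 + 0.04861 = 0.11305 hr

Final: 0.11305 hr


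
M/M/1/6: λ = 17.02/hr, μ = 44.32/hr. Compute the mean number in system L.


ρ = 17.02/44.32 = 0.3840
L = ρ[1 − (K+1)ρ^K + Kρ^(K+1)] / [(1−ρ)(1−ρ^(K+1))]
Numerator: 0.3840·(1 − 7·0.003207 + 6·0.001232) = 0.378241
Denominator: (0.6160)·(0.998768) = 0.615216
L = 0.378241/0.615216 = 0.6148

Final: 0.6148


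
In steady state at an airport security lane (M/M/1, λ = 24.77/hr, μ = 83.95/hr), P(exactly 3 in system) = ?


ρ = 24.77/83.95 = 0.2951
P_n = (1−ρ)·ρ^n = (1 − 0.2951)·0.2951^3 = 0.7049·0.025687 = 0.018108

Final: 0.018108


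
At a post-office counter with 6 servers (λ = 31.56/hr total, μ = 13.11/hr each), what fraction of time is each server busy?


ρ = λ/(cμ) = 31.56/(6·13.11) = 31.56/78.66 = 0.4012

Final: 0.4012


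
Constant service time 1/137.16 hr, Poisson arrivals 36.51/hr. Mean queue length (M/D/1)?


ρ = 36.51/137.16 = 0.2662
M/D/1: Lq = ρ²/(2(1−ρ)) = 0.07085/(2·0.7338) = 0.04828

Final: 0.04828


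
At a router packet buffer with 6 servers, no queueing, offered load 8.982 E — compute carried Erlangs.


B(6,8.982) = 0.439665 (Erlang-B)
Carried load = a(1 − B) = 8.982·(1 − 0.439665) = 8.982·0.560335 = 5.0329 E

Final: 5.0329 Erlangs


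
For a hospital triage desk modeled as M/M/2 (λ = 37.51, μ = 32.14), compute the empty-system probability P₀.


a = λ/μ = 37.51/32.14 = 1.1671; ρ = a/c = 0.5835
Σ_{k=0}^{1} a^k/k! (terms k=0..1) = 1.00000 + 1.16708 = 2.16708
Tail: a^2/(2!(1−ρ)) = 1.36208/(2·0.4165) = 1.63531
P₀ = 1/(2.16708 + 1.63531) = 1/3.80239 = 0.262992

Final: 0.262992


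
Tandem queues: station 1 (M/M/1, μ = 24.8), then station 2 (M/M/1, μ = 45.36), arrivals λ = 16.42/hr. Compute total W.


Each node sees arrival rate λ = 16.42/hr (tandem ⇒ throughput preserved).
W₁ = 1/(μ₁−λ) = 1/(24.8−16.42) = 0.11933 hr
W₂ = 1/(μ₂−λ) = 1/(45.36−16.42) = 0.03455 hr
W_total = W₁ + W₂ = 0.11933 + 0.03455 = 0.15389 hr

Final: 0.15389 hr


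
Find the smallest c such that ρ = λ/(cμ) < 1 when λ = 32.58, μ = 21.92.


Stability requires cμ > λ ⇔ c > λ/μ.
λ/μ = 32.58/21.92 = 1.4863
Minimum integer c = ⌊1.4863⌋ + 1 = 2
Check: 2·21.92 = 43.84 > 32.58, while 1·21.92 = 21.92 ≤ 32.58

Final: 2 servers


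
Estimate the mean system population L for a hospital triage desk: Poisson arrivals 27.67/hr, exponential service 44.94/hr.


ρ = λ/μ = 27.67/44.94 = 0.6157
L = ρ/(1−ρ) = 0.6157/(1 − 0.6157) = 0.6157/0.3843 = 1.6022

Final: 1.6022


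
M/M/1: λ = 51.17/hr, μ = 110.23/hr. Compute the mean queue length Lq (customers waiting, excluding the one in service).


ρ = 51.17/110.23 = 0.4642
Lq = ρ²/(1−ρ) = 0.2155/0.5358 = 0.4022

Final: 0.4022


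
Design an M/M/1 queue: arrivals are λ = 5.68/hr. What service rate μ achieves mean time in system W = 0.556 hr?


W = 1/(μ−λ) ⇒ μ − λ = 1/W = 1/0.556 = 1.7986
μ = λ + 1/W = 5.68 + 1.7986 = 7.4786 per hr

Final: 7.4786 /hr


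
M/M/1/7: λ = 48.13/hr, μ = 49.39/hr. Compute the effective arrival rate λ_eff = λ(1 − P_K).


ρ = 0.9745; P_K = (1−ρ)ρ^7/(1−ρ^8) = 0.113990
λ_eff = λ(1 − P_K) = 48.13·(1 − 0.113990) = 48.13·0.886010 = 42.6436 /hr

Final: 42.6436 /hr


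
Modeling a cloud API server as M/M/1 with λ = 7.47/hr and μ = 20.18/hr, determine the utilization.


ρ = λ/μ = 7.47/20.18 = 0.3702

Final: 0.3702


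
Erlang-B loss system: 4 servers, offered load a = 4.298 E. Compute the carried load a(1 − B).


B(4,4.298) = 0.338652 (Erlang-B)
Carried load = a(1 − B) = 4.298·(1 − 0.338652) = 4.298·0.661348 = 2.8425 E

Final: 2.8425 Erlangs


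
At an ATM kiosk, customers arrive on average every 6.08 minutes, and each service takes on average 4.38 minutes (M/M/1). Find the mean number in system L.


λ = 60/6.08 = 9.8684 /hr
μ = 60/4.38 = 13.6986 /hr
ρ = λ/μ = 9.8684/13.6986 = 0.7204
L = ρ/(1−ρ) = 0.7204/0.2796 = 2.5765

Final: 2.5765


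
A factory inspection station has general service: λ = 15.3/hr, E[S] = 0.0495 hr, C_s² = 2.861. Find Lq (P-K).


ρ = λ·E[S] = 15.3·0.0495 = 0.7574
Lq = ρ²(1+C_s²)/(2(1−ρ)) = 0.5736·(1+2.861)/(2·0.2426)
= 0.5736·3.8610/0.4853 = 4.56334

Final: 4.56334


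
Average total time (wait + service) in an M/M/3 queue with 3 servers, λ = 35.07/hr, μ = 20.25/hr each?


a = 1.7319; ρ = 0.5773; P₀ = 0.159248
Lq = P₀·a^c·ρ/(c!(1−ρ)²) = 0.44540
Wq = Lq/λ = 0.44540/35.07 = 0.01270 hr
W = Wq + 1/μ = 0.01270 + 0.04938 = 0.06208 hr

Final: 0.06208 hr


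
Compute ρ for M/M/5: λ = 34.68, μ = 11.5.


ρ = λ/(cμ) = 34.68/(5·11.5) = 34.68/57.50 = 0.6031

Final: 0.6031


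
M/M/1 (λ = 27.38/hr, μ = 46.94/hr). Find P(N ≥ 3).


ρ = 27.38/46.94 = 0.5833
P(N ≥ n) = ρ^n = 0.5833^3 = 0.198459

Final: 0.198459


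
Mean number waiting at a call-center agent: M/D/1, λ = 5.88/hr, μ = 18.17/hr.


ρ = 5.88/18.17 = 0.3236
M/D/1: Lq = ρ²/(2(1−ρ)) = 0.1047/(2·0.6764) = 0.07741

Final: 0.07741


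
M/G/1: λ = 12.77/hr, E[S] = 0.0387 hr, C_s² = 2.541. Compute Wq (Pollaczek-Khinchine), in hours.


ρ = λ·E[S] = 12.77·0.0387 = 0.4942
E[S²] = E[S]²(1+C_s²) = 0.0387²·(1+2.541) = 0.005303
Wq = λ·E[S²]/(2(1−ρ)) = 12.77·0.005303/(2·0.5058) = 0.06695 hr

Final: 0.06695 hr


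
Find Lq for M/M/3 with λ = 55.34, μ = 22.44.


a = λ/μ = 2.4661; ρ = a/3 = 0.8220
P₀ = 0.048652
Lq = P₀·a^c·ρ / (c!·(1−ρ)²) = 0.048652·14.99854·0.8220/(6·0.03167)
= 3.15696

Final: 3.15696


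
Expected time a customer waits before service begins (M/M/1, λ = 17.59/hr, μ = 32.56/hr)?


ρ = 17.59/32.56 = 0.5402
Wq = ρ/(μ−λ) = 0.5402/(32.56 − 17.59) = 0.5402/14.97 = 0.03609 hr

Final: 0.03609 hr


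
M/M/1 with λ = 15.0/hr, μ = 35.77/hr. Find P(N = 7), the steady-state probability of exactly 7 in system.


ρ = 15.0/35.77 = 0.4193
P_n = (1−ρ)·ρ^n = (1 − 0.4193)·0.4193^7 = 0.5807·0.002280 = 0.001324

Final: 0.001324


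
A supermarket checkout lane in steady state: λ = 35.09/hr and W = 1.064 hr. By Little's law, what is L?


L = λW = 35.09·1.064 = 37.3358

Final: 37.3358


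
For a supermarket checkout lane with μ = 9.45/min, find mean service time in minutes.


Mean service time = 1/μ = 1/9.45 minute = 0.10582 minute
In minutes: 0.10582 × 1 = 0.1058 min

Final: 0.1058 min


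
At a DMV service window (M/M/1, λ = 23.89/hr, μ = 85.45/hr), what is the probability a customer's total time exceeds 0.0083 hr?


W ~ Exponential(μ−λ) for M/M/1.
μ − λ = 85.45 − 23.89 = 61.5600
P(W > t) = e^{−(μ−λ)t} = e^{−0.5109} = 0.599927

Final: 0.599927


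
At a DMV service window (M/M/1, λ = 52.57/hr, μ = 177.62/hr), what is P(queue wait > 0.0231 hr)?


ρ = 52.57/177.62 = 0.2960
P(Wq > t) = ρ·e^{−(μ−λ)t} = 0.2960·e^{−2.8887}
= 0.2960·0.055651 = 0.016471

Final: 0.016471


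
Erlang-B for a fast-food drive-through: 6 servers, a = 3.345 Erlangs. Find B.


B(c,a) = (a^c/c!) / Σ_{k=0}^{c} a^k/k!
a^6/6! = 1.945558
Σ terms (k=0..6): 1.00000 + 3.34500 + 5.59451 + 6.23788 + 5.21643 + 3.48979 + 1.94556 = 26.829171
B = 1.945558/26.829171 = 0.072517

Final: 0.072517


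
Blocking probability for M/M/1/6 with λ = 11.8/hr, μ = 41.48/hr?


ρ = λ/μ = 11.8/41.48 = 0.2845
P_K = (1−ρ)ρ^K/(1−ρ^(K+1)) = (0.7155·0.0005300)/(1 − 0.0001508)
= 0.0003792/0.999849 = 0.0003793

Final: 0.0003793


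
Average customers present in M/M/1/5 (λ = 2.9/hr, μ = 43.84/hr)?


ρ = 2.9/43.84 = 0.06615
L = ρ[1 − (K+1)ρ^K + Kρ^(K+1)] / [(1−ρ)(1−ρ^(K+1))]
Numerator: 0.06615·(1 − 6·0.000001267 + 5·0.00000008378) = 0.066149
Denominator: (0.9339)·(1.000000) = 0.933850
L = 0.066149/0.933850 = 0.07083

Final: 0.07083


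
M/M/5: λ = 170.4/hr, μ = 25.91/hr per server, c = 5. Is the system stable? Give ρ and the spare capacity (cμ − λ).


Total capacity cμ = 5·25.91 = 129.55/hr
ρ = λ/(cμ) = 170.4/129.55 = 1.3153
Stable ⇔ ρ < 1: NO
Spare capacity = cμ − λ = 129.55 − 170.4 = -40.85/hr

Final: ρ = 1.3153; unstable; margin = -40.85/hr


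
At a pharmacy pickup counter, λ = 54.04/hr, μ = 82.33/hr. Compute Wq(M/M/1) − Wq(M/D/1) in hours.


ρ = 54.04/82.33 = 0.6564
Wq(M/M/1) = ρ/(μ−λ) = 0.6564/28.29 = 0.02320 hr
Wq(M/D/1) = ρ/(2(μ−λ)) = 0.01160 hr
Savings = 0.02320 − 0.01160 = 0.01160 hr

Final: 0.01160 hr


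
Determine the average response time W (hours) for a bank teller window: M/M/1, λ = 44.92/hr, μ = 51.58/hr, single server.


W = 1/(μ−λ) = 1/(51.58 − 44.92) = 1/6.66 = 0.1502 hr

Final: 0.1502 hr


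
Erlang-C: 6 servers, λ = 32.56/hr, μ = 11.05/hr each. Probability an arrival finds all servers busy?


a = λ/μ = 2.9466; ρ = a/6 = 0.4911
P₀ = 0.051732 (from M/M/c formula)
C(c,a) = [a^c/(c!(1−ρ))]·P₀ = [654.53475/(720·0.5089)]·0.051732
= 1.78636·0.051732 = 0.092412

Final: 0.092412


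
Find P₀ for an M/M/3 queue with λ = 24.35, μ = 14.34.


a = λ/μ = 24.35/14.34 = 1.6980; ρ = a/c = 0.5660
Σ_{k=0}^{2} a^k/k! (terms k=0..2) = 1.00000 + 1.69805 + 1.44168 = 4.13973
Tail: a^3/(3!(1−ρ)) = 4.89609/(6·0.4340) = 1.88029
P₀ = 1/(4.13973 + 1.88029) = 1/6.02002 = 0.166112

Final: 0.166112


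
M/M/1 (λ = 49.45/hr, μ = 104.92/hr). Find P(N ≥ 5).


ρ = 49.45/104.92 = 0.4713
P(N ≥ n) = ρ^n = 0.4713^5 = 0.023256

Final: 0.023256


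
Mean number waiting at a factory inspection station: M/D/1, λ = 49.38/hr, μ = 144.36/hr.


ρ = 49.38/144.36 = 0.3421
M/D/1: Lq = ρ²/(2(1−ρ)) = 0.1170/(2·0.6579) = 0.08892

Final: 0.08892


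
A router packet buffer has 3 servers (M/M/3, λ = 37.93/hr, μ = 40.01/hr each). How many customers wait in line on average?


a = λ/μ = 0.9480; ρ = a/3 = 0.3160
P₀ = 0.383880
Lq = P₀·a^c·ρ / (c!·(1−ρ)²) = 0.383880·0.85201·0.3160/(6·0.46785)
= 0.03682

Final: 0.03682


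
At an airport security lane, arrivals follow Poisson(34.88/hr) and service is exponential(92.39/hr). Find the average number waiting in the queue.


ρ = 34.88/92.39 = 0.3775
Lq = ρ²/(1−ρ) = 0.1425/0.6225 = 0.2290

Final: 0.2290


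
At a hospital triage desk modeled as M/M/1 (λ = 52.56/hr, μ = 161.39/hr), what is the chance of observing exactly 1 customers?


ρ = 52.56/161.39 = 0.3257
P_n = (1−ρ)·ρ^n = (1 − 0.3257)·0.3257^1 = 0.6743·0.325671 = 0.219609

Final: 0.219609


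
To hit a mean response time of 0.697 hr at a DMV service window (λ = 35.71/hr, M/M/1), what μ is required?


W = 1/(μ−λ) ⇒ μ − λ = 1/W = 1/0.697 = 1.4347
μ = λ + 1/W = 35.71 + 1.4347 = 37.1447 per hr

Final: 37.1447 /hr


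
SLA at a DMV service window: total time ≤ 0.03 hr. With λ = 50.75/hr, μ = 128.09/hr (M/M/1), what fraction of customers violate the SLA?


W ~ Exponential(μ−λ) for M/M/1.
μ − λ = 128.09 − 50.75 = 77.3400
P(W > t) = e^{−(μ−λ)t} = e^{−2.3202} = 0.098254

Final: 0.098254


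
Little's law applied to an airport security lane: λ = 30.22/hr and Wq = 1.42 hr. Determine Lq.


Lq = λWq = 30.22·1.42 = 42.9124

Final: 42.9124


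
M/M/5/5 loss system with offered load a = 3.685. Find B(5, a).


B(c,a) = (a^c/c!) / Σ_{k=0}^{c} a^k/k!
a^5/5! = 5.662474
Σ terms (k=0..5): 1.00000 + 3.68500 + 6.78961 + 8.33991 + 7.68314 + 5.66247 = 33.160133
B = 5.662474/33.160133 = 0.170761

Final: 0.170761


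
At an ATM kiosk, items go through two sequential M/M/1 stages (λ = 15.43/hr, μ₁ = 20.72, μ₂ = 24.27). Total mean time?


Each node sees arrival rate λ = 15.43/hr (tandem ⇒ throughput preserved).
W₁ = 1/(μ₁−λ) = 1/(20.72−15.43) = 0.18904 hr
W₂ = 1/(μ₂−λ) = 1/(24.27−15.43) = 0.11312 hr
W_total = W₁ + W₂ = 0.18904 + 0.11312 = 0.30216 hr

Final: 0.30216 hr


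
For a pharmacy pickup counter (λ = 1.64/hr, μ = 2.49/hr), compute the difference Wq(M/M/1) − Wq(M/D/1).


ρ = 1.64/2.49 = 0.6586
Wq(M/M/1) = ρ/(μ−λ) = 0.6586/0.8500 = 0.77486 hr
Wq(M/D/1) = ρ/(2(μ−λ)) = 0.38743 hr
Savings = 0.77486 − 0.38743 = 0.38743 hr

Final: 0.38743 hr


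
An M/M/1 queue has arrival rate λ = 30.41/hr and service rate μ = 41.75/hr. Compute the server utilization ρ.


ρ = λ/μ = 30.41/41.75 = 0.7284

Final: 0.7284


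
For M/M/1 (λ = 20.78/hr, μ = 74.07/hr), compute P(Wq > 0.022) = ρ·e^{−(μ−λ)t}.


ρ = 20.78/74.07 = 0.2805
P(Wq > t) = ρ·e^{−(μ−λ)t} = 0.2805·e^{−1.1724}
= 0.2805·0.309629 = 0.086865

Final: 0.086865


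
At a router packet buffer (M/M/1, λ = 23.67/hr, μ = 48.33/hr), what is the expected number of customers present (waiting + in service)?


ρ = λ/μ = 23.67/48.33 = 0.4898
L = ρ/(1−ρ) = 0.4898/(1 − 0.4898) = 0.4898/0.5102 = 0.9599

Final: 0.9599


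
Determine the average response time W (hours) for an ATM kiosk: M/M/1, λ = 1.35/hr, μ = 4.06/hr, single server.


W = 1/(μ−λ) = 1/(4.06 − 1.35) = 1/2.71 = 0.3690 hr

Final: 0.3690 hr


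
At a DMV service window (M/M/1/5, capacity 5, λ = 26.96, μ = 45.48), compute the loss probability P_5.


ρ = λ/μ = 26.96/45.48 = 0.5928
P_K = (1−ρ)ρ^K/(1−ρ^(K+1)) = (0.4072·0.073198)/(1 − 0.043391)
= 0.029807/0.956609 = 0.031159

Final: 0.031159


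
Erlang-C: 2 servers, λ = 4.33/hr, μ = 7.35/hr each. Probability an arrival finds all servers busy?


a = λ/μ = 0.5891; ρ = a/2 = 0.2946
P₀ = 0.544929 (from M/M/c formula)
C(c,a) = [a^c/(c!(1−ρ))]·P₀ = [0.34706/(2·0.7054)]·0.544929
= 0.24599·0.544929 = 0.134045

Final: 0.134045


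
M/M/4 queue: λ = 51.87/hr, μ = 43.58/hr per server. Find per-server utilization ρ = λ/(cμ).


ρ = λ/(cμ) = 51.87/(4·43.58) = 51.87/174.32 = 0.2976

Final: 0.2976


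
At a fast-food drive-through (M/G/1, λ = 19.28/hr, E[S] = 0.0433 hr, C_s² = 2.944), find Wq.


ρ = λ·E[S] = 19.28·0.0433 = 0.8348
E[S²] = E[S]²(1+C_s²) = 0.0433²·(1+2.944) = 0.007395
Wq = λ·E[S²]/(2(1−ρ)) = 19.28·0.007395/(2·0.1652) = 0.43156 hr

Final: 0.43156 hr


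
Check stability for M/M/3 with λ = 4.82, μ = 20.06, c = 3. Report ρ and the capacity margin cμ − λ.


Total capacity cμ = 3·20.06 = 60.18/hr
ρ = λ/(cμ) = 4.82/60.18 = 0.08009
Stable ⇔ ρ < 1: YES
Spare capacity = cμ − λ = 60.18 − 4.82 = 55.36/hr

Final: ρ = 0.08009; stable; margin = 55.36/hr


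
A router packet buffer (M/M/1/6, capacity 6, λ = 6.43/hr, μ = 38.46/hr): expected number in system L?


ρ = 6.43/38.46 = 0.1672
L = ρ[1 − (K+1)ρ^K + Kρ^(K+1)] / [(1−ρ)(1−ρ^(K+1))]
Numerator: 0.1672·(1 − 7·0.00002184 + 6·0.000003651) = 0.167165
Denominator: (0.8328)·(0.999996) = 0.832810
L = 0.167165/0.832810 = 0.2007

Final: 0.2007


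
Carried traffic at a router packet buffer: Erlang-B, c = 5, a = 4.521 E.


B(5,4.521) = 0.244826 (Erlang-B)
Carried load = a(1 − B) = 4.521·(1 − 0.244826) = 4.521·0.755174 = 3.4141 E

Final: 3.4141 Erlangs


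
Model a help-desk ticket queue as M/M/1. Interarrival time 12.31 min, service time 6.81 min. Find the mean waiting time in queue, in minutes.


λ = 60/12.31 = 4.8741 /hr
μ = 60/6.81 = 8.8106 /hr
ρ = λ/μ = 4.8741/8.8106 = 0.5532
Wq = ρ/(μ−λ) = 0.5532/(8.8106−4.8741) = 0.14053 hr
In minutes: 0.14053·60 = 8.432 min

Final: 8.432 min


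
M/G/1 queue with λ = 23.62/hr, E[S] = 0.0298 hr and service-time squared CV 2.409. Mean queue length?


ρ = λ·E[S] = 23.62·0.0298 = 0.7039
Lq = ρ²(1+C_s²)/(2(1−ρ)) = 0.4954·(1+2.409)/(2·0.2961)
= 0.4954·3.4090/0.5922 = 2.85178

Final: 2.85178


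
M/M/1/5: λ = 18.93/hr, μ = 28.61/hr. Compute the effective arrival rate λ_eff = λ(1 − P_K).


ρ = 0.6617; P_K = (1−ρ)ρ^5/(1−ρ^6) = 0.046836
λ_eff = λ(1 − P_K) = 18.93·(1 − 0.046836) = 18.93·0.953164 = 18.0434 /hr

Final: 18.0434 /hr


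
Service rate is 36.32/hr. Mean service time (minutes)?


Mean service time = 1/μ = 1/36.32 hour = 0.02753 hour
In minutes: 0.02753 × 60 = 1.6520 min

Final: 1.6520 min


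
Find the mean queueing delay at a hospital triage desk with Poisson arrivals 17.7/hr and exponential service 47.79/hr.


ρ = 17.7/47.79 = 0.3704
Wq = ρ/(μ−λ) = 0.3704/(47.79 − 17.7) = 0.3704/30.09 = 0.01231 hr

Final: 0.01231 hr


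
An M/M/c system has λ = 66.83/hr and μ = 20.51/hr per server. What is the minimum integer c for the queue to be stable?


Stability requires cμ > λ ⇔ c > λ/μ.
λ/μ = 66.83/20.51 = 3.2584
Minimum integer c = ⌊3.2584⌋ + 1 = 4
Check: 4·20.51 = 82.04 > 66.83, while 3·20.51 = 61.53 ≤ 66.83

Final: 4 servers


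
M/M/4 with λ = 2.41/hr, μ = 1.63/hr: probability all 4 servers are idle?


a = λ/μ = 2.41/1.63 = 1.4785; ρ = a/c = 0.3696
Σ_{k=0}^{3} a^k/k! (terms k=0..3) = 1.00000 + 1.47853 + 1.09302 + 0.53869 = 4.11024
Tail: a^4/(4!(1−ρ)) = 4.77879/(24·0.6304) = 0.31587
P₀ = 1/(4.11024 + 0.31587) = 1/4.42611 = 0.225932

Final: 0.225932


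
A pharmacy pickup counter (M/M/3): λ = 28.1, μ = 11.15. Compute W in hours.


a = 2.5202; ρ = 0.8401; P₀ = 0.042780
Lq = P₀·a^c·ρ/(c!(1−ρ)²) = 3.74782
Wq = Lq/λ = 3.74782/28.1 = 0.13337 hr
W = Wq + 1/μ = 0.13337 + 0.08969 = 0.22306 hr

Final: 0.22306 hr


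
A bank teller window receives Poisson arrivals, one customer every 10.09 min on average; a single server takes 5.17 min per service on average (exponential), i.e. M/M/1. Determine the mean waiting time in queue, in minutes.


λ = 60/10.09 = 5.9465 /hr
μ = 60/5.17 = 11.6054 /hr
ρ = λ/μ = 5.9465/11.6054 = 0.5124
Wq = ρ/(μ−λ) = 0.5124/(11.6054−5.9465) = 0.09055 hr
In minutes: 0.09055·60 = 5.433 min

Final: 5.433 min


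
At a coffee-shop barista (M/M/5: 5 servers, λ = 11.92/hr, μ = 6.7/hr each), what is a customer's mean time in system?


a = 1.7791; ρ = 0.3558; P₀ = 0.168116
Lq = P₀·a^c·ρ/(c!(1−ρ)²) = 0.02141
Wq = Lq/λ = 0.02141/11.92 = 0.001796 hr
W = Wq + 1/μ = 0.001796 + 0.14925 = 0.15105 hr

Final: 0.15105 hr


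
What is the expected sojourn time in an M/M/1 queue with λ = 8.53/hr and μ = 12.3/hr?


W = 1/(μ−λ) = 1/(12.3 − 8.53) = 1/3.77 = 0.2653 hr

Final: 0.2653 hr


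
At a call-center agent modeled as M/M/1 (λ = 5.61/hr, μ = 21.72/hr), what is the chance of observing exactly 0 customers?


ρ = 5.61/21.72 = 0.2583
P_n = (1−ρ)·ρ^n = (1 − 0.2583)·0.2583^0 = 0.7417·1.000000 = 0.741713

Final: 0.741713


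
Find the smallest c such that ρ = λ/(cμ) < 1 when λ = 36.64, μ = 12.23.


Stability requires cμ > λ ⇔ c > λ/μ.
λ/μ = 36.64/12.23 = 2.9959
Minimum integer c = ⌊2.9959⌋ + 1 = 3
Check: 3·12.23 = 36.69 > 36.64, while 2·12.23 = 24.46 ≤ 36.64

Final: 3 servers


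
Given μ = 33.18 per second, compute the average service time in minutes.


Mean service time = 1/μ = 1/33.18 second = 0.03014 second
In minutes: 0.03014 × 0.0166667 = 0.0005023 min

Final: 0.0005023 min


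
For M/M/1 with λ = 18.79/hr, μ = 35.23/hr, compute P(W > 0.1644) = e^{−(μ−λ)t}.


W ~ Exponential(μ−λ) for M/M/1.
μ − λ = 35.23 − 18.79 = 16.4400
P(W > t) = e^{−(μ−λ)t} = e^{−2.7027} = 0.067022

Final: 0.067022


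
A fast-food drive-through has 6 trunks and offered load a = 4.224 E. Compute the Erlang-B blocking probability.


B(c,a) = (a^c/c!) / Σ_{k=0}^{c} a^k/k!
a^6/6! = 7.888800
Σ terms (k=0..6): 1.00000 + 4.22400 + 8.92109 + 12.56089 + 13.26430 + 11.20568 + 7.88880 = 59.064764
B = 7.888800/59.064764 = 0.133562

Final: 0.133562


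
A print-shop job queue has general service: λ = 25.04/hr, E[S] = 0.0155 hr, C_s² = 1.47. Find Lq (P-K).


ρ = λ·E[S] = 25.04·0.0155 = 0.3881
Lq = ρ²(1+C_s²)/(2(1−ρ)) = 0.1506·(1+1.47)/(2·0.6119)
= 0.1506·2.4700/1.2238 = 0.30404

Final: 0.30404


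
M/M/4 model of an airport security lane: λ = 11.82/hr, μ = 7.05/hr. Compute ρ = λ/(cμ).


ρ = λ/(cμ) = 11.82/(4·7.05) = 11.82/28.20 = 0.4191

Final: 0.4191
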